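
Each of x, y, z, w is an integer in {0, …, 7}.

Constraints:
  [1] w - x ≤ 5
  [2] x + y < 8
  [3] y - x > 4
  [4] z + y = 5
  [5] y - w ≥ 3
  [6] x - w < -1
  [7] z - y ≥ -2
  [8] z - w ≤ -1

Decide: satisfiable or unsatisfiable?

Constraints 5, 7, and 8 give y − w ≥ 3, w − z ≥ 1, z − y ≥ -2.
Adding all 3 inequalities: the left sides telescope to 0, and the right sides sum to 3 + 1 + (-2) = 2. So 0 ≥ 2, which is false.

Unsatisfiable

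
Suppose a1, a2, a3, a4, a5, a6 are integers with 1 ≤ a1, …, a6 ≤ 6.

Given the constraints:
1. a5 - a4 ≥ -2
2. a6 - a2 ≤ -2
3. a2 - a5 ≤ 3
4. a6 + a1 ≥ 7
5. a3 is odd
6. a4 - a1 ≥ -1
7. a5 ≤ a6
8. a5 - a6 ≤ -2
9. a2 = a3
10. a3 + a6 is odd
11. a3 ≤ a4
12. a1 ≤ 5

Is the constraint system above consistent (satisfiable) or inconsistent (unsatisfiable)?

Unsatisfiable

Constraints 2, 3, and 8 give a2 − a6 ≥ 2, a6 − a5 ≥ 2, a5 − a2 ≥ -3.
Adding all 3 inequalities: the left sides telescope to 0, and the right sides sum to 2 + 2 + (-3) = 1. So 0 ≥ 1, which is false.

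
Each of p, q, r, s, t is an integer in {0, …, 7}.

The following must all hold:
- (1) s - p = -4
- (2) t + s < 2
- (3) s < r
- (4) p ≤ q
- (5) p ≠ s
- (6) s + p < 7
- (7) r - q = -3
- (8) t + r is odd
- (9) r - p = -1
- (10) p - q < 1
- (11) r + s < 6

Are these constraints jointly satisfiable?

Satisfiable

Take p = 4, q = 6, r = 3, s = 0, t = 0. Then constraint 1: s - p = -4; constraint 2: t + s = 0, and every other listed constraint is also met.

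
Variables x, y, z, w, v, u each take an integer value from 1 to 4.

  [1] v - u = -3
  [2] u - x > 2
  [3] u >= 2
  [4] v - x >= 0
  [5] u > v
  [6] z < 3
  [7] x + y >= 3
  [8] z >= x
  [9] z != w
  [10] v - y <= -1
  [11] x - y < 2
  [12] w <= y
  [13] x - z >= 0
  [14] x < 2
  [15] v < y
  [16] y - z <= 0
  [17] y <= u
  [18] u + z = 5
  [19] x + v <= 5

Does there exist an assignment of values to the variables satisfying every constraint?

Constraints 4, 10, 13, and 16 give v − x ≥ 0, x − z ≥ 0, z − y ≥ 0, y − v ≥ 1.
Adding all 4 inequalities: the left sides telescope to 0, and the right sides sum to 0 + 0 + 0 + 1 = 1. So 0 ≥ 1, which is false.

Unsatisfiable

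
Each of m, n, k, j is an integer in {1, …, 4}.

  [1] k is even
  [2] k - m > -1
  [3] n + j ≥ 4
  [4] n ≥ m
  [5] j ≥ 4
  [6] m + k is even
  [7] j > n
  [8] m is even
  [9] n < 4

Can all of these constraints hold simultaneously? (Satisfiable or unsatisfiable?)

Setting (m, n, k, j) = (2, 3, 2, 4) satisfies everything: constraint 1: k = 2 is even; constraint 2: k - m = 0; constraint 3: n + j = 7, and the others follow.

Satisfiable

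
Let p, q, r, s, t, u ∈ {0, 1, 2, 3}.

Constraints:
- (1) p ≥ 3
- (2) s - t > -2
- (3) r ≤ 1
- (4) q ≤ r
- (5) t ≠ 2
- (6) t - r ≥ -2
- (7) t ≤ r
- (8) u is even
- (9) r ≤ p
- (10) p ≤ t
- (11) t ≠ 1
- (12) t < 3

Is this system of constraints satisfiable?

Unsatisfiable

From constraints 1 and 10: t ≥ p and p ≥ 3, so t ≥ 3. From constraints 3 and 7: t ≤ r and r ≤ 1, so t ≤ 1. But 1 < 3, so no value of t works.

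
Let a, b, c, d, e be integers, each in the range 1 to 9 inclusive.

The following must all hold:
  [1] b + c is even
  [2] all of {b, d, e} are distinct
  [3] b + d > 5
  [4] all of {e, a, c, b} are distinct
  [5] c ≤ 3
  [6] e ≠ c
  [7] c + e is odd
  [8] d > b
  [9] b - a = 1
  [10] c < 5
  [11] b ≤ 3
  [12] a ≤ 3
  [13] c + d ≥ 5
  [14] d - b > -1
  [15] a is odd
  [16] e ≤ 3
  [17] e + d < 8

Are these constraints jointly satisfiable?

Constraints 5, 11, 12, and 16 confine each of e, a, c, b to the 3 values {1, …, 3} (the domain already gives each ≥ 1).
Constraint 4 requires all 4 of them to be distinct, but only 3 values are available — impossible by the pigeonhole principle.

Unsatisfiable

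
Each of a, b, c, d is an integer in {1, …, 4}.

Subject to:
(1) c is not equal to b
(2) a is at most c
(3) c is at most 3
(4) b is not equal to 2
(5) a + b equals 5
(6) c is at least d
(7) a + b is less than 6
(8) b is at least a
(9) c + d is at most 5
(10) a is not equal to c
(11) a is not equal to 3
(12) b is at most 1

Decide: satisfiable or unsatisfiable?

Unsatisfiable

From constraints 2 and 3: a ≤ c ≤ 3. From constraint 12: b ≤ 1. Hence a + b ≤ 4. But constraint 5 requires a + b = 5, and 5 > 4. Contradiction.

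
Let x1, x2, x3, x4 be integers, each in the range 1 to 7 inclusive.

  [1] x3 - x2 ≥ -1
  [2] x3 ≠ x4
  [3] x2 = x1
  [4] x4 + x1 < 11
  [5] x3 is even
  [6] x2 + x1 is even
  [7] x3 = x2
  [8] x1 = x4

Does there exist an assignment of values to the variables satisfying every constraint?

From constraints 3, 7, and 8, x3 = x2 = x1 = x4, so x3 = x4. But constraint 2 says x3 ≠ x4. Contradiction.

Unsatisfiable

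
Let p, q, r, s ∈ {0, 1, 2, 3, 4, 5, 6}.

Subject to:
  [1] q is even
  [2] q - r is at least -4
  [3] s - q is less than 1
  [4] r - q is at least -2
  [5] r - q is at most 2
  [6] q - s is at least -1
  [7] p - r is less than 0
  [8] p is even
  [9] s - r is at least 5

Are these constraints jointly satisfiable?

Constraints 4, 6, and 9 give s − r ≥ 5, r − q ≥ -2, q − s ≥ -1.
Adding all 3 inequalities: the left sides telescope to 0, and the right sides sum to 5 + (-2) + (-1) = 2. So 0 ≥ 2, which is false.

Unsatisfiable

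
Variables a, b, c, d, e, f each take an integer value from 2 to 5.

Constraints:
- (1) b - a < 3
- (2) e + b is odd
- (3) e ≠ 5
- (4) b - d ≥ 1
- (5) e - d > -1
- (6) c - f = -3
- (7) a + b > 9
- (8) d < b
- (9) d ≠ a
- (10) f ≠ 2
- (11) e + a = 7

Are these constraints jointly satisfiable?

Satisfiable

Setting (a, b, c, d, e, f) = (5, 5, 2, 2, 2, 5) satisfies everything: constraint 1: b - a = 0; constraint 4: b - d = 3, and the others follow.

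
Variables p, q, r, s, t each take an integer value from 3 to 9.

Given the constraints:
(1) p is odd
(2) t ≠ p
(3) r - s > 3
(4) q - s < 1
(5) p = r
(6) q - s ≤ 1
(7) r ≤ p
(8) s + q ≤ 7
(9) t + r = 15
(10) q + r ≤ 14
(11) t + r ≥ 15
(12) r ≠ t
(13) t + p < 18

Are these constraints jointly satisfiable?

The assignment p = 9, q = 3, r = 9, s = 4, t = 6 works:
  constraint 3 holds since r - s = 5.
  constraint 4 holds since q - s = -1.
The rest check out directly.

Satisfiable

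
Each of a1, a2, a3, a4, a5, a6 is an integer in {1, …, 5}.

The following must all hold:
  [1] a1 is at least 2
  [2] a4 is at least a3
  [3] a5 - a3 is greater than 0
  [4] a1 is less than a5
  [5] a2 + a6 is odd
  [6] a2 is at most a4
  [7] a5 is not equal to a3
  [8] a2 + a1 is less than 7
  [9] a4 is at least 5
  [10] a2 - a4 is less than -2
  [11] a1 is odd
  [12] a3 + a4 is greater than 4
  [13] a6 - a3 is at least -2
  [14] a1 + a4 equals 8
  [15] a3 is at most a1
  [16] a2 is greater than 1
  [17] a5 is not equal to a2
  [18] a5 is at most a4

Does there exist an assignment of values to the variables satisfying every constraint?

Setting (a1, a2, a3, a4, a5, a6) = (3, 2, 2, 5, 4, 3) satisfies everything: constraint 3: a5 - a3 = 2; constraint 8: a2 + a1 = 5, and the others follow.

Satisfiable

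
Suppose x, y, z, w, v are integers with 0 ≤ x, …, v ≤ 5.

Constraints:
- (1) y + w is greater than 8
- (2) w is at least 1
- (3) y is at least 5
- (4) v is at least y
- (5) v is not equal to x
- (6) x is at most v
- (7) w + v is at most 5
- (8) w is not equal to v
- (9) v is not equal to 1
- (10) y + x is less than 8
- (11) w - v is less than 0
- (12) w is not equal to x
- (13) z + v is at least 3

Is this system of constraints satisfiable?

From constraint 2: w ≥ 1. From constraints 3 and 4: v ≥ y ≥ 5. Hence w + v ≥ 6. But constraint 7 requires w + v ≤ 5, and 5 < 6. Contradiction.

Unsatisfiable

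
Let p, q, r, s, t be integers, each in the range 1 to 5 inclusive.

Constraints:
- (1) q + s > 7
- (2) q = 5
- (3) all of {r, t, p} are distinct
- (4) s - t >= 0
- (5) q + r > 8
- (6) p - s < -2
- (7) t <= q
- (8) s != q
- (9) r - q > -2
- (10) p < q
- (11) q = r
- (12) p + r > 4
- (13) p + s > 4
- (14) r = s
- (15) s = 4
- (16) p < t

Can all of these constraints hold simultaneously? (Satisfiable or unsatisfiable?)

Unsatisfiable

Constraint 2 fixes q = 5 and constraint 15 fixes s = 4. Constraints 11 and 14 give q = r = s, so q = s. But 5 ≠ 4 — contradiction.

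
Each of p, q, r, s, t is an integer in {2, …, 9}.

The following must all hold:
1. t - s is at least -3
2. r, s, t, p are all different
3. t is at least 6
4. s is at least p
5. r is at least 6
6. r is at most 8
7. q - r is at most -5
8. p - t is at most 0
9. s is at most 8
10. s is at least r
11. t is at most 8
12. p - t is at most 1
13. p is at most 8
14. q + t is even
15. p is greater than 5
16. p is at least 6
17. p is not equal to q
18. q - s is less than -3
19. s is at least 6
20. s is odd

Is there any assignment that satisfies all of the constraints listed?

Unsatisfiable

Constraints 3, 5, 6, 9, 11, 13, 16, and 19 confine each of r, s, t, p to the 3 values {6, …, 8}.
Constraint 2 requires all 4 of them to be distinct, but only 3 values are available — impossible by the pigeonhole principle.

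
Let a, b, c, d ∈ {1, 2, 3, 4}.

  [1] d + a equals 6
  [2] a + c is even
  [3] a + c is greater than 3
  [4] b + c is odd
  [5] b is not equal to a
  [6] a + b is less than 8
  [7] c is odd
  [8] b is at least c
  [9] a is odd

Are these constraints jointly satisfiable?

Satisfiable

Setting (a, b, c, d) = (3, 4, 1, 3) satisfies everything: constraint 1: d + a = 6; constraint 3: a + c = 4, and the others follow.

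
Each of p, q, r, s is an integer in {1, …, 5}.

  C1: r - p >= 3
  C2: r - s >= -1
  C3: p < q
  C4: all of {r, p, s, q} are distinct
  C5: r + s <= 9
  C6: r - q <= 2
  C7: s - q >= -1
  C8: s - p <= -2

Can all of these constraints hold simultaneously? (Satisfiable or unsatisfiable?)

Constraints 1, 6, 7, and 8 give s − q ≥ -1, q − r ≥ -2, r − p ≥ 3, p − s ≥ 2.
Adding all 4 inequalities: the left sides telescope to 0, and the right sides sum to (-1) + (-2) + 3 + 2 = 2. So 0 ≥ 2, which is false.

Unsatisfiable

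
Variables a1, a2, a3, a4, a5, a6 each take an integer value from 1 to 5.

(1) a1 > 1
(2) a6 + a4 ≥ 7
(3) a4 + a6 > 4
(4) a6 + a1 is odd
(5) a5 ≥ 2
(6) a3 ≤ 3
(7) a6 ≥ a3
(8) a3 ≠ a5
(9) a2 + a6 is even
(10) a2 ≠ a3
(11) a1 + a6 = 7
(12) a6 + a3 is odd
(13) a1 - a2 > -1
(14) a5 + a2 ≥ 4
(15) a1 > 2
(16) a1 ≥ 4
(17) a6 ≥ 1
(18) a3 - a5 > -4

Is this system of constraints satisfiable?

Satisfiable

Take a1 = 5, a2 = 4, a3 = 1, a4 = 5, a5 = 2, a6 = 2. Then constraint 2: a6 + a4 = 7; constraint 3: a4 + a6 = 7, and every other listed constraint is also met.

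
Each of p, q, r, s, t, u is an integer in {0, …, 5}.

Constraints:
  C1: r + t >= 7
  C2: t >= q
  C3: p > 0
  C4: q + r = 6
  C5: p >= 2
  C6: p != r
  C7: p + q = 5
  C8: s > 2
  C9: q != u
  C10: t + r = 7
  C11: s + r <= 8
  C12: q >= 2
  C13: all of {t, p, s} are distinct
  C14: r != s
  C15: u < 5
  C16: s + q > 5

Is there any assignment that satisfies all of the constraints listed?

Satisfiable

Take p = 2, q = 3, r = 3, s = 5, t = 4, u = 1. Then constraint 1: r + t = 7; constraint 4: q + r = 6, and every other listed constraint is also met.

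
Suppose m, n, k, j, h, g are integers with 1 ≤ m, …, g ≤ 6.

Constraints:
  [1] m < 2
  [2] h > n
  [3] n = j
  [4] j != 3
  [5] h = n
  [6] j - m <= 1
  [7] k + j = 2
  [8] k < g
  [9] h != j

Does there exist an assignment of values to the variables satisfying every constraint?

Unsatisfiable

From constraints 3 and 5, h = n = j, so h = j. But constraint 9 says h ≠ j. Contradiction.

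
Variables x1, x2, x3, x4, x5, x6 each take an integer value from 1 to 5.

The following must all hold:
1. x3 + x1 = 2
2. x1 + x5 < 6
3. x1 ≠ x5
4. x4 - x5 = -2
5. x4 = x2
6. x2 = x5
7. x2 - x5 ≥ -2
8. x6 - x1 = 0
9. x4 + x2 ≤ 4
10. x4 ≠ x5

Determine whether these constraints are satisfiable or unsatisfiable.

Unsatisfiable

From constraints 5 and 6, x4 = x2 = x5, so x4 = x5. But constraint 10 says x4 ≠ x5. Contradiction.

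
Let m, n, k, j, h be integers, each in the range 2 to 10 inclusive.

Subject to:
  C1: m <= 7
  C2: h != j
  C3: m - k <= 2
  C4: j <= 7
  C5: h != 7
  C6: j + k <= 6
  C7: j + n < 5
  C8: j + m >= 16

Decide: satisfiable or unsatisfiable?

Unsatisfiable

From constraint 4: j ≤ 7. From constraint 1: m ≤ 7. Hence j + m ≤ 14. But constraint 8 requires j + m ≥ 16, and 16 > 14. Contradiction.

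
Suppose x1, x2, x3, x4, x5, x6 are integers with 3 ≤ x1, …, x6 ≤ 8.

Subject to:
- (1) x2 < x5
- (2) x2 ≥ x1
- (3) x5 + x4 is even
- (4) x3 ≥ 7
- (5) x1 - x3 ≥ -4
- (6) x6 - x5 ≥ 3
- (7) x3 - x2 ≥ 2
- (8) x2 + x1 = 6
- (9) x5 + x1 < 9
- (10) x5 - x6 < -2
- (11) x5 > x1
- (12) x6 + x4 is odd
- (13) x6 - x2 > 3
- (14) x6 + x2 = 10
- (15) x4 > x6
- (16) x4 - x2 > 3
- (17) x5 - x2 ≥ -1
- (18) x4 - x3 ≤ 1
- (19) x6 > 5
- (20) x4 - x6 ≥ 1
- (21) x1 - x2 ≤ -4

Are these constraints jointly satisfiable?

Constraints 5, 6, 17, 18, 20, and 21 give x1 − x3 ≥ -4, x3 − x4 ≥ -1, x4 − x6 ≥ 1, x6 − x5 ≥ 3, x5 − x2 ≥ -1, x2 − x1 ≥ 4.
Adding all 6 inequalities: the left sides telescope to 0, and the right sides sum to (-4) + (-1) + 1 + 3 + (-1) + 4 = 2. So 0 ≥ 2, which is false.

Unsatisfiable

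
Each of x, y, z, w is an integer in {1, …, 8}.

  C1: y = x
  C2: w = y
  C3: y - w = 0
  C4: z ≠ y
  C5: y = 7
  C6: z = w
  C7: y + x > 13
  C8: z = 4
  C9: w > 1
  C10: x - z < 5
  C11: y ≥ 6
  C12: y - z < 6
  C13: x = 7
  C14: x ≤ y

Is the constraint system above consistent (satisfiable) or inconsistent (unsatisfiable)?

Constraint 8 fixes z = 4 and constraint 13 fixes x = 7. Constraints 1, 2, and 6 give z = w = y = x, so z = x. But 4 ≠ 7 — contradiction.

Unsatisfiable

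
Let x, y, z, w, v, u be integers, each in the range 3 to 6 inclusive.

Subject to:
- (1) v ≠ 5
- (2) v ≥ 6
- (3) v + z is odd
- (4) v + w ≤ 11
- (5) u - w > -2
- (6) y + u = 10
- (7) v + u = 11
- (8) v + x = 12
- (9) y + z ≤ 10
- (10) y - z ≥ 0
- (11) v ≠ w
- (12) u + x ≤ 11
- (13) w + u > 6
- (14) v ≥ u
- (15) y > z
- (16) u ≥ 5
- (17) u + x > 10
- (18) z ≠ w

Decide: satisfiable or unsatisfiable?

Satisfiable

One satisfying assignment is x = 6, y = 5, z = 3, w = 4, v = 6, u = 5.
For the less obvious constraints — constraint 4: v + w = 10; constraint 5: u - w = 1 — and the others hold by inspection.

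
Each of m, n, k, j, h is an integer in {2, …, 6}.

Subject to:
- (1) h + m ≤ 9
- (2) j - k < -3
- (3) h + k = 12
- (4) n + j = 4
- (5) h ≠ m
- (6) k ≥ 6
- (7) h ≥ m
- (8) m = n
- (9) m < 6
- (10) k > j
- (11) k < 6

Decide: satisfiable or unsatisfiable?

Unsatisfiable

From constraint 6: k ≥ 6. From constraint 11: k ≤ 5. But 5 < 6, so no value of k works.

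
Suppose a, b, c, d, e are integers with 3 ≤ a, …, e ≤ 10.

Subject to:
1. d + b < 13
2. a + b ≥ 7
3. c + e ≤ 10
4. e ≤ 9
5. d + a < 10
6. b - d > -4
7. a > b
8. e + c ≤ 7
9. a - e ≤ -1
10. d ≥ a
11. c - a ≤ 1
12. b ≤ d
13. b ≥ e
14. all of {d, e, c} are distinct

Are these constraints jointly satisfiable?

Unsatisfiable

Constraints 7, 9, and 13 give a < e, e ≤ b, b < a. Chaining: a < e ≤ b < a, which forces a < a — impossible.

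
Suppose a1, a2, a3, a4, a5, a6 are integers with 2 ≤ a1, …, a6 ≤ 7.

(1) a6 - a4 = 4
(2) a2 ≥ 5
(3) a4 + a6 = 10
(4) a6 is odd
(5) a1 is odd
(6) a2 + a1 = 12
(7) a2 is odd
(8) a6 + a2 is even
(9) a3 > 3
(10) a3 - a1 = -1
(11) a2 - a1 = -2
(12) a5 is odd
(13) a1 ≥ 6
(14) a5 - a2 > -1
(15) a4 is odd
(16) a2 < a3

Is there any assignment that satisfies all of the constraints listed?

One satisfying assignment is a1 = 7, a2 = 5, a3 = 6, a4 = 3, a5 = 7, a6 = 7.
For the less obvious constraints — constraint 1: a6 - a4 = 4; constraint 3: a4 + a6 = 10 — and the others hold by inspection.

Satisfiable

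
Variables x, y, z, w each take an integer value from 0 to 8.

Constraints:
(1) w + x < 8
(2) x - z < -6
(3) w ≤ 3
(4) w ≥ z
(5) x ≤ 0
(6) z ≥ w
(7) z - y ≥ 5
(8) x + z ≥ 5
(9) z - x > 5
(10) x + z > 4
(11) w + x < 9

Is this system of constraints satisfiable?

Unsatisfiable

From constraint 5: x ≤ 0. From constraints 3 and 4: z ≤ w ≤ 3. Hence x + z ≤ 3. But constraint 8 requires x + z ≥ 5, and 5 > 3. Contradiction.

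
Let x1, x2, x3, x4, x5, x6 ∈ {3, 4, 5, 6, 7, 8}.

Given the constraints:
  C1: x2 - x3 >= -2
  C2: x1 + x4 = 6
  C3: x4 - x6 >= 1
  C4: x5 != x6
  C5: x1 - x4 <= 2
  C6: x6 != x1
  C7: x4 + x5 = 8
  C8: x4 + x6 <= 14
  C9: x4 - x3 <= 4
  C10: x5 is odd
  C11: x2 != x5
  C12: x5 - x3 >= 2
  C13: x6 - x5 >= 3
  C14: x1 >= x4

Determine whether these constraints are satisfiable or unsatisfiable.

Unsatisfiable

Constraints 3, 9, 12, and 13 give x6 − x5 ≥ 3, x5 − x3 ≥ 2, x3 − x4 ≥ -4, x4 − x6 ≥ 1.
Adding all 4 inequalities: the left sides telescope to 0, and the right sides sum to 3 + 2 + (-4) + 1 = 2. So 0 ≥ 2, which is false.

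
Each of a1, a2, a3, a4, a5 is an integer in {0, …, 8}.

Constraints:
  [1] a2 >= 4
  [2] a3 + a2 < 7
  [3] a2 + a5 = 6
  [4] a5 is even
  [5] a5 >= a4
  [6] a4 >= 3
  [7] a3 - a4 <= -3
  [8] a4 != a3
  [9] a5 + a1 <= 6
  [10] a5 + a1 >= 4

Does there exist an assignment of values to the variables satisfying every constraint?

From constraint 1: a2 ≥ 4. From constraints 5 and 6: a5 ≥ a4 ≥ 3. Hence a2 + a5 ≥ 7. But constraint 3 requires a2 + a5 = 6, and 6 < 7. Contradiction.

Unsatisfiable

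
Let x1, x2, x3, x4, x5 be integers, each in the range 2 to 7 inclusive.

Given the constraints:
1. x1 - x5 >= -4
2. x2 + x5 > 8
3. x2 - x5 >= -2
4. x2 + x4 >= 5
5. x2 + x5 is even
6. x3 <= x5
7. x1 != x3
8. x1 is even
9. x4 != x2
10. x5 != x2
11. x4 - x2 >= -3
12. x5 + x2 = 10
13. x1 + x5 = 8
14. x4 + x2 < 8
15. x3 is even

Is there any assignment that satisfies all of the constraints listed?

Satisfiable

Try x1 = 2, x2 = 4, x3 = 4, x4 = 3, x5 = 6.
Check constraint 1: x1 - x5 = -4; constraint 2: x2 + x5 = 10. The remaining constraints are straightforward to verify.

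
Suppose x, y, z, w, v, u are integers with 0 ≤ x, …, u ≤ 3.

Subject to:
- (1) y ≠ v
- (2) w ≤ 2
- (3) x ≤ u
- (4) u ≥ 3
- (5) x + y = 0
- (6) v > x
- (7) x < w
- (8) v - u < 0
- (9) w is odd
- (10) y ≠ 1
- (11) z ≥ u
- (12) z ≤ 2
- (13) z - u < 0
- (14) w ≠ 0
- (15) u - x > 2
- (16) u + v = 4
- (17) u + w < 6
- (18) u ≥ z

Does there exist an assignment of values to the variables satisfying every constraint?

Unsatisfiable

From constraints 4 and 11: z ≥ u and u ≥ 3, so z ≥ 3. From constraint 12: z ≤ 2. But 2 < 3, so no value of z works.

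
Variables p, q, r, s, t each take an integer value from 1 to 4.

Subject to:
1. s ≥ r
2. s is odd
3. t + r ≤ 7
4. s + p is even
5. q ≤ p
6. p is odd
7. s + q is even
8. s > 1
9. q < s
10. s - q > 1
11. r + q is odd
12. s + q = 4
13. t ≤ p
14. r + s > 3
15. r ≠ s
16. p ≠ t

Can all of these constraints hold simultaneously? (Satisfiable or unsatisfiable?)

The assignment p = 3, q = 1, r = 2, s = 3, t = 2 works:
  constraint 3 holds since t + r = 4.
  constraint 10 holds since s - q = 2.
The rest check out directly.

Satisfiable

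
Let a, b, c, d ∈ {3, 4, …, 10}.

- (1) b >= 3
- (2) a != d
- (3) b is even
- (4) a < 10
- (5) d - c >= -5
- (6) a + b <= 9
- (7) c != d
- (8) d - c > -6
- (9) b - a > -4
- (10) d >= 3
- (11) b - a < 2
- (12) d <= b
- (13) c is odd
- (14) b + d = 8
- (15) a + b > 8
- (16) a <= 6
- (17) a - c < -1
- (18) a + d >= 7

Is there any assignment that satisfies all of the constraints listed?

Satisfiable

One satisfying assignment is a = 5, b = 4, c = 9, d = 4.
For the less obvious constraints — constraint 5: d - c = -5; constraint 6: a + b = 9 — and the others hold by inspection.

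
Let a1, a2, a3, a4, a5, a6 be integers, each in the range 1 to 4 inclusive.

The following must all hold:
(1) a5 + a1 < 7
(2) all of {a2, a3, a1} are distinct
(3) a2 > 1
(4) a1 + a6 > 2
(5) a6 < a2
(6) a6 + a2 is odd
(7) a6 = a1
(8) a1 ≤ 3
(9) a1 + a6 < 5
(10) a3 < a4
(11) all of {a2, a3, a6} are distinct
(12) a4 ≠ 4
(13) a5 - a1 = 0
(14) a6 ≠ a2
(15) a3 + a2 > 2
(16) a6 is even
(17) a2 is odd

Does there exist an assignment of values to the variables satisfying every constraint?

Setting (a1, a2, a3, a4, a5, a6) = (2, 3, 1, 3, 2, 2) satisfies everything: constraint 1: a5 + a1 = 4; constraint 4: a1 + a6 = 4; constraint 9: a1 + a6 = 4, and the others follow.

Satisfiable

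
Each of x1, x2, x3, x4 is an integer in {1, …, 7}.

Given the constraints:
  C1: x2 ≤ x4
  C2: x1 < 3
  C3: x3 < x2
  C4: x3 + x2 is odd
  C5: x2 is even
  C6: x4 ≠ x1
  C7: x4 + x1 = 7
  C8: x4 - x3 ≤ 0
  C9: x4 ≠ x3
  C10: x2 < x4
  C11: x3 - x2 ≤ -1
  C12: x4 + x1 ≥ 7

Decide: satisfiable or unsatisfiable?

Constraints 3, 8, and 10 give x4 ≤ x3, x3 < x2, x2 < x4. Chaining: x4 ≤ x3 < x2 < x4, which forces x4 < x4 — impossible.

Unsatisfiable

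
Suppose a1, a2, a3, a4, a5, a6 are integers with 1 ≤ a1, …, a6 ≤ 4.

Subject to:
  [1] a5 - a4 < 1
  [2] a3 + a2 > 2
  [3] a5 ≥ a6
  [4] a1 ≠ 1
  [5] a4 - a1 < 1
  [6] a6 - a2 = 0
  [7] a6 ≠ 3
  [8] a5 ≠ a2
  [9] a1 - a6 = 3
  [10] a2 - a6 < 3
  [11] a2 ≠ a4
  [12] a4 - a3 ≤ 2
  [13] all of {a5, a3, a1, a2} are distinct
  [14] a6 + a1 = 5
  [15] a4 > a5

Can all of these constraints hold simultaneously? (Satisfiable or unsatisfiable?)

Setting (a1, a2, a3, a4, a5, a6) = (4, 1, 3, 3, 2, 1) satisfies everything: constraint 1: a5 - a4 = -1; constraint 2: a3 + a2 = 4, and the others follow.

Satisfiable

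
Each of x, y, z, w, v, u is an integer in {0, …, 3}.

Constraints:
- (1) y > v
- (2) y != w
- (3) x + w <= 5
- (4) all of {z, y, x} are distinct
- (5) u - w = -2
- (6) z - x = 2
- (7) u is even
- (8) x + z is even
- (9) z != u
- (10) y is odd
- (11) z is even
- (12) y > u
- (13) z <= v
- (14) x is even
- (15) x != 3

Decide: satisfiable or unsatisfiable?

Satisfiable

One satisfying assignment is x = 0, y = 3, z = 2, w = 2, v = 2, u = 0.
For the less obvious constraints — constraint 3: x + w = 2; constraint 5: u - w = -2; constraint 6: z - x = 2 — and the others hold by inspection.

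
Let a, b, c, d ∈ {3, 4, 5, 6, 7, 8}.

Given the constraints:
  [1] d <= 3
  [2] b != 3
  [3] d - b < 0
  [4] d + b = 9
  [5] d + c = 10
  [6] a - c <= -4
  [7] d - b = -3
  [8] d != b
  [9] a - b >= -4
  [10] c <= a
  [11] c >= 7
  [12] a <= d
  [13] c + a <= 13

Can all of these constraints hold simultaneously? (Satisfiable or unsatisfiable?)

Unsatisfiable

From constraints 10 and 11: a ≥ c and c ≥ 7, so a ≥ 7. From constraints 1 and 12: a ≤ d and d ≤ 3, so a ≤ 3. But 3 < 7, so no value of a works.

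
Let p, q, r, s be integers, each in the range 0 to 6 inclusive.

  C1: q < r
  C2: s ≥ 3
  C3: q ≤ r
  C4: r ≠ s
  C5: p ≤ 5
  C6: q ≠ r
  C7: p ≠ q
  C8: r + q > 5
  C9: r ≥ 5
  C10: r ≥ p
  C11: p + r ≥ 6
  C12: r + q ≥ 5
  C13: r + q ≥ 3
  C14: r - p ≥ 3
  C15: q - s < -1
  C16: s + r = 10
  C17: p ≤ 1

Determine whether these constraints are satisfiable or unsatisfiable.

Try p = 1, q = 0, r = 6, s = 4.
Check constraint 8: r + q = 6; constraint 11: p + r = 7; constraint 12: r + q = 6. The remaining constraints are straightforward to verify.

Satisfiable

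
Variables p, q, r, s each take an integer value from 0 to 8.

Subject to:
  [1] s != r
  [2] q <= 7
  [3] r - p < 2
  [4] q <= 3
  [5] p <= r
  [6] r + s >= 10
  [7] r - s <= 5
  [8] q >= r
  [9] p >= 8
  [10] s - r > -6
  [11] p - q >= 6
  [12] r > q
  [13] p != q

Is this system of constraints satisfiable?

From constraints 5 and 9: r ≥ p and p ≥ 8, so r ≥ 8. From constraints 4 and 8: r ≤ q and q ≤ 3, so r ≤ 3. But 3 < 8, so no value of r works.

Unsatisfiable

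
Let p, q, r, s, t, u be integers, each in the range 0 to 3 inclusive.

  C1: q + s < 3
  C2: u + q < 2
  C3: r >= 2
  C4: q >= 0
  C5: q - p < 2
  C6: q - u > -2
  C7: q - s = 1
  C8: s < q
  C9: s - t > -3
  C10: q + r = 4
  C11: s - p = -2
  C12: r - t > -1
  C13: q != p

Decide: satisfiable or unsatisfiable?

Setting (p, q, r, s, t, u) = (2, 1, 3, 0, 1, 0) satisfies everything: constraint 1: q + s = 1; constraint 2: u + q = 1; constraint 5: q - p = -1, and the others follow.

Satisfiable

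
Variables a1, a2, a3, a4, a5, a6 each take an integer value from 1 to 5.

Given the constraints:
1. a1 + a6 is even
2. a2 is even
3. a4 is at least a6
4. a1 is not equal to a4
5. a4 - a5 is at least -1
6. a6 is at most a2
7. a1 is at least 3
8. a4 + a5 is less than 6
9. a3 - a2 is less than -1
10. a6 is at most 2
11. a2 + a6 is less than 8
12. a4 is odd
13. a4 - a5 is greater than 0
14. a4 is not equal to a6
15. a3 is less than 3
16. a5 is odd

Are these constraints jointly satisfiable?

Satisfiable

The assignment a1 = 5, a2 = 4, a3 = 1, a4 = 3, a5 = 1, a6 = 1 works:
  constraint 5 holds since a4 - a5 = 2.
  constraint 8 holds since a4 + a5 = 4.
  constraint 9 holds since a3 - a2 = -3.
The rest check out directly.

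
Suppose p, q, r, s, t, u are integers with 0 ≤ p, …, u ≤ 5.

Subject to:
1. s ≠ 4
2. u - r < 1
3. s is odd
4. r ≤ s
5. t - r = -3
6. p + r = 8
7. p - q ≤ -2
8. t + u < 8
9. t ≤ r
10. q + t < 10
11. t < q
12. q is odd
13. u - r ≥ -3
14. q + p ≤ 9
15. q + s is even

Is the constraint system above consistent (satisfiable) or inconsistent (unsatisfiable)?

Satisfiable

The assignment p = 3, q = 5, r = 5, s = 5, t = 2, u = 3 works:
  constraint 2 holds since u - r = -2.
  constraint 5 holds since t - r = -3.
  constraint 6 holds since p + r = 8.
The rest check out directly.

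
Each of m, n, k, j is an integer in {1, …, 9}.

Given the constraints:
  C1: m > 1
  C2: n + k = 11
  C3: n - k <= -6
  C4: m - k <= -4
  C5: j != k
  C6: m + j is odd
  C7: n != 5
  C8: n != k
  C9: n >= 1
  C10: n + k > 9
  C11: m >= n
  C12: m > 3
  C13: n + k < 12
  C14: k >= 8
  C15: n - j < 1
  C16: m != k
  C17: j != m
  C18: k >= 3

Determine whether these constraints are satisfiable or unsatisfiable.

Satisfiable

Setting (m, n, k, j) = (5, 2, 9, 2) satisfies everything: constraint 2: n + k = 11; constraint 3: n - k = -7, and the others follow.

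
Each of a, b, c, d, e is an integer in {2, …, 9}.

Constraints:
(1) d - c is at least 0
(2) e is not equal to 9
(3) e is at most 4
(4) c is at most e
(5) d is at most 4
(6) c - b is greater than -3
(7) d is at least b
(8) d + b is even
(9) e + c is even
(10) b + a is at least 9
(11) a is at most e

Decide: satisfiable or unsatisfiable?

From constraints 5 and 7: b ≤ d ≤ 4. From constraints 3 and 11: a ≤ e ≤ 4. Hence b + a ≤ 8. But constraint 10 requires b + a ≥ 9, and 9 > 8. Contradiction.

Unsatisfiable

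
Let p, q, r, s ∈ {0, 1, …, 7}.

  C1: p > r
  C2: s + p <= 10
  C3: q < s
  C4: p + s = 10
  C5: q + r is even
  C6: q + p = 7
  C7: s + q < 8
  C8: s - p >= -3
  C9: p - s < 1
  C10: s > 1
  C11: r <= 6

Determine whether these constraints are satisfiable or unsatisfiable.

The assignment p = 5, q = 2, r = 0, s = 5 works:
  constraint 2 holds since s + p = 10.
  constraint 4 holds since p + s = 10.
  constraint 6 holds since q + p = 7.
The rest check out directly.

Satisfiable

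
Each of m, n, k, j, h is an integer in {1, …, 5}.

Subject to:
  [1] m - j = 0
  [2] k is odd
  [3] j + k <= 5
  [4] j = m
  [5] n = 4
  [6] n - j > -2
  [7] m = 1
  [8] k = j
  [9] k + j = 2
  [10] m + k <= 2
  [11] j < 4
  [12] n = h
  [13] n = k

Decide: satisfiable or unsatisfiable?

Unsatisfiable

Constraint 5 fixes n = 4 and constraint 7 fixes m = 1. Constraints 4, 8, and 13 give n = k = j = m, so n = m. But 4 ≠ 1 — contradiction.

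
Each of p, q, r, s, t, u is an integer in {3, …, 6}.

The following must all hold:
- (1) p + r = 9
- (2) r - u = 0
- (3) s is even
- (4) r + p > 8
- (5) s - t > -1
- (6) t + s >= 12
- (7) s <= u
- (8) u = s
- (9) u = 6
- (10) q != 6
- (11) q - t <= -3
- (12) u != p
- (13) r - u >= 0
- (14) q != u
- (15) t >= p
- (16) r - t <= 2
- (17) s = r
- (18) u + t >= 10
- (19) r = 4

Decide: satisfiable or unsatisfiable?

Constraint 9 fixes u = 6 and constraint 19 fixes r = 4. Constraints 8 and 17 give u = s = r, so u = r. But 6 ≠ 4 — contradiction.

Unsatisfiable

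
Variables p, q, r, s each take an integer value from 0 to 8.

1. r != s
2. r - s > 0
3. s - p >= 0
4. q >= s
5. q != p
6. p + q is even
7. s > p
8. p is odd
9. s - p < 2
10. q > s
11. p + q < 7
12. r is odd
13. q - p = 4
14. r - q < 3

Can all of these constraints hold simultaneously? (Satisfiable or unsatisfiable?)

Satisfiable

Setting (p, q, r, s) = (1, 5, 5, 2) satisfies everything: constraint 2: r - s = 3; constraint 3: s - p = 1; constraint 9: s - p = 1, and the others follow.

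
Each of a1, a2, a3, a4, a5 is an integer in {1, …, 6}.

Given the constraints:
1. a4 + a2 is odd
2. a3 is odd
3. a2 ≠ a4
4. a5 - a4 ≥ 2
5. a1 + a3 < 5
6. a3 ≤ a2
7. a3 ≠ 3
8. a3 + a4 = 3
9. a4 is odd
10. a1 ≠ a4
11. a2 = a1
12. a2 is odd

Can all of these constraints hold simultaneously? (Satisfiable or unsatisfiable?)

Unsatisfiable

Constraint 9 makes a4 odd and constraint 12 makes a2 odd, so a4 + a2 must be even. Constraint 1 says a4 + a2 is odd — contradiction.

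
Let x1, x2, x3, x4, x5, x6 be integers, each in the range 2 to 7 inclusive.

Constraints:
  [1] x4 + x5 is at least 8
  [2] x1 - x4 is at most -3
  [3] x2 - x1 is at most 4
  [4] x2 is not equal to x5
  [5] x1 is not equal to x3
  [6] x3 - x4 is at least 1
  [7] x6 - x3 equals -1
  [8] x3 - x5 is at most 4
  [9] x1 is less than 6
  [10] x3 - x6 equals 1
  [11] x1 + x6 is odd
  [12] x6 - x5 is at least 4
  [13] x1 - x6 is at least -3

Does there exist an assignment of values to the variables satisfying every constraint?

Unsatisfiable

Constraints 2, 6, 8, 12, and 13 give x4 − x1 ≥ 3, x1 − x6 ≥ -3, x6 − x5 ≥ 4, x5 − x3 ≥ -4, x3 − x4 ≥ 1.
Adding all 5 inequalities: the left sides telescope to 0, and the right sides sum to 3 + (-3) + 4 + (-4) + 1 = 1. So 0 ≥ 1, which is false.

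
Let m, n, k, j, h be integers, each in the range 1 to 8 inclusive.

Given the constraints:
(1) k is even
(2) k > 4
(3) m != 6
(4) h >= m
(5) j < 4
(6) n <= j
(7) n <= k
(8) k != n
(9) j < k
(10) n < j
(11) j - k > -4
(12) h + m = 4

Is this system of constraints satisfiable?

Take m = 2, n = 1, k = 6, j = 3, h = 2. Then constraint 11: j - k = -3; constraint 12: h + m = 4, and every other listed constraint is also met.

Satisfiable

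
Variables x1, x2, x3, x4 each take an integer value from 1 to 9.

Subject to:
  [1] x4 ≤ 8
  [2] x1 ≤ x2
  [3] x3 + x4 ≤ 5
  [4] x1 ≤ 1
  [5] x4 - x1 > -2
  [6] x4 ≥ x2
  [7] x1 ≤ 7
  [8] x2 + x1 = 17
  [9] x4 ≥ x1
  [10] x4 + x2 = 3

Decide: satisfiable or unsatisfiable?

Unsatisfiable

From constraints 1 and 6: x2 ≤ x4 ≤ 8. From constraint 7: x1 ≤ 7. Hence x2 + x1 ≤ 15. But constraint 8 requires x2 + x1 = 17, and 17 > 15. Contradiction.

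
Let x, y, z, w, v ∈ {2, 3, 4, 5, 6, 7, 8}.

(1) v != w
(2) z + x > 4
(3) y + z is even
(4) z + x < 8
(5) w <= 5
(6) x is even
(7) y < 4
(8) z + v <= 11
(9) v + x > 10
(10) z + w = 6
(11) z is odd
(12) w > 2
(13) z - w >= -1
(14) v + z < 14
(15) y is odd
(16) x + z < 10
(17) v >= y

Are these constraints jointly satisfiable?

Satisfiable

Setting (x, y, z, w, v) = (4, 3, 3, 3, 8) satisfies everything: constraint 2: z + x = 7; constraint 4: z + x = 7, and the others follow.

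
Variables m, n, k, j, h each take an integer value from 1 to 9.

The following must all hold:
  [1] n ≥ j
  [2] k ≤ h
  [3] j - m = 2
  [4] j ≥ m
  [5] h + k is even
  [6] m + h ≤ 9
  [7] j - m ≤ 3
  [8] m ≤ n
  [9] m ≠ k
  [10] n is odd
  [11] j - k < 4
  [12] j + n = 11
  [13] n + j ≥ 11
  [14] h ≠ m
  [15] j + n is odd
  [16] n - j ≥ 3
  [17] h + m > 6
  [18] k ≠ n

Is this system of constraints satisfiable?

One satisfying assignment is m = 2, n = 7, k = 1, j = 4, h = 5.
For the less obvious constraints — constraint 3: j - m = 2; constraint 6: m + h = 7 — and the others hold by inspection.

Satisfiable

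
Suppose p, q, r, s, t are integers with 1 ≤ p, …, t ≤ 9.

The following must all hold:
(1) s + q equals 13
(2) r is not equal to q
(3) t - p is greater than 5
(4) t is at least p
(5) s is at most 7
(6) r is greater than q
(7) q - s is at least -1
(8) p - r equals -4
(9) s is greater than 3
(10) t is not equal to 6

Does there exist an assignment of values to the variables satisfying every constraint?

The assignment p = 3, q = 6, r = 7, s = 7, t = 9 works:
  constraint 1 holds since s + q = 13.
  constraint 3 holds since t - p = 6.
  constraint 7 holds since q - s = -1.
The rest check out directly.

Satisfiable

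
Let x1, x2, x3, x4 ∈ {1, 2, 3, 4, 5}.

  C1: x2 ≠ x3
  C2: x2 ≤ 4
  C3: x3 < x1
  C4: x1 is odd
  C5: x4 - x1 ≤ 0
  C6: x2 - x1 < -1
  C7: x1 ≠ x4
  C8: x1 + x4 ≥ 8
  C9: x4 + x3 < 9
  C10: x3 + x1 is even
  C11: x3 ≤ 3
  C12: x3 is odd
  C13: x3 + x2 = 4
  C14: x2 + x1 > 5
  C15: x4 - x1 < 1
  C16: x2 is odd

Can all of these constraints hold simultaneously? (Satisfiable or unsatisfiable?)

One satisfying assignment is x1 = 5, x2 = 1, x3 = 3, x4 = 3.
For the less obvious constraints — constraint 5: x4 - x1 = -2; constraint 6: x2 - x1 = -4 — and the others hold by inspection.

Satisfiable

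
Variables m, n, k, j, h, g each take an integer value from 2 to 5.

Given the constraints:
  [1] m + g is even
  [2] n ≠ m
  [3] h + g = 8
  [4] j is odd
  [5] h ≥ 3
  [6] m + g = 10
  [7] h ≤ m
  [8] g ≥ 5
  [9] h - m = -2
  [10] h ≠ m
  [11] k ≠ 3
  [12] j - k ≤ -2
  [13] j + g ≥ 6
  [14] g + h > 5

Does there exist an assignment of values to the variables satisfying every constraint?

Satisfiable

Take m = 5, n = 3, k = 5, j = 3, h = 3, g = 5. Then constraint 3: h + g = 8; constraint 6: m + g = 10; constraint 9: h - m = -2, and every other listed constraint is also met.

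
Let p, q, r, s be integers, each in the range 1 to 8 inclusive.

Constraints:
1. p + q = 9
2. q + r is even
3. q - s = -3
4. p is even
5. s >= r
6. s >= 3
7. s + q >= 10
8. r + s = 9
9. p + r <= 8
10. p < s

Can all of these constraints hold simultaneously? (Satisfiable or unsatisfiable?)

Take p = 4, q = 5, r = 1, s = 8. Then constraint 1: p + q = 9; constraint 3: q - s = -3; constraint 7: s + q = 13, and every other listed constraint is also met.

Satisfiable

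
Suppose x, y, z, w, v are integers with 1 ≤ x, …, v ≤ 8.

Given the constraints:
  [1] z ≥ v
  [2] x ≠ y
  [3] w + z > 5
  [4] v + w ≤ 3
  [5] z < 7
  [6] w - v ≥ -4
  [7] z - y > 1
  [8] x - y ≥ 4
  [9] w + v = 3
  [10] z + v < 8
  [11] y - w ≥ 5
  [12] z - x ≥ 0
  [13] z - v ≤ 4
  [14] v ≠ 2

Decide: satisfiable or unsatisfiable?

Constraints 6, 8, 11, 12, and 13 give y − w ≥ 5, w − v ≥ -4, v − z ≥ -4, z − x ≥ 0, x − y ≥ 4.
Adding all 5 inequalities: the left sides telescope to 0, and the right sides sum to 5 + (-4) + (-4) + 0 + 4 = 1. So 0 ≥ 1, which is false.

Unsatisfiable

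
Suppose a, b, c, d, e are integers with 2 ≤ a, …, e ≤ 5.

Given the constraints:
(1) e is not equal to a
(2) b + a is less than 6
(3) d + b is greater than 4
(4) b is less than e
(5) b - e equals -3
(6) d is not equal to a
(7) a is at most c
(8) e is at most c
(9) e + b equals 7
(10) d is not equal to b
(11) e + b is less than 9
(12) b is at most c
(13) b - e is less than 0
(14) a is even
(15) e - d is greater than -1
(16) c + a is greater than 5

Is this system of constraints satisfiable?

Satisfiable

The assignment a = 2, b = 2, c = 5, d = 3, e = 5 works:
  constraint 2 holds since b + a = 4.
  constraint 3 holds since d + b = 5.
  constraint 5 holds since b - e = -3.
The rest check out directly.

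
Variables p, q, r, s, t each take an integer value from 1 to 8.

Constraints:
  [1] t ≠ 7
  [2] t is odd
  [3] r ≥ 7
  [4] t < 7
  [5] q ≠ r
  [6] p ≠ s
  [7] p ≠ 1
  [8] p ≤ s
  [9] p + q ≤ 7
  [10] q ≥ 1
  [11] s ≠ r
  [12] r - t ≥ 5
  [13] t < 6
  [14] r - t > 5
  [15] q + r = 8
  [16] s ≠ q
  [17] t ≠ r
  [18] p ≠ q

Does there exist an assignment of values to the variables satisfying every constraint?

The assignment p = 5, q = 1, r = 7, s = 8, t = 1 works:
  constraint 9 holds since p + q = 6.
  constraint 12 holds since r - t = 6.
  constraint 14 holds since r - t = 6.
The rest check out directly.

Satisfiable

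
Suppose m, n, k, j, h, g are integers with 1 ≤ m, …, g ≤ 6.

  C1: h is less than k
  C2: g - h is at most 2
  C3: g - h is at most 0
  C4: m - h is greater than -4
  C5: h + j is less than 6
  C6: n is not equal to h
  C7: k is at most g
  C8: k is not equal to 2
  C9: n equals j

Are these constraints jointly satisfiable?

Unsatisfiable

Constraints 1, 3, and 7 give h < k, k ≤ g, g ≤ h. Chaining: h < k ≤ g ≤ h, which forces h < h — impossible.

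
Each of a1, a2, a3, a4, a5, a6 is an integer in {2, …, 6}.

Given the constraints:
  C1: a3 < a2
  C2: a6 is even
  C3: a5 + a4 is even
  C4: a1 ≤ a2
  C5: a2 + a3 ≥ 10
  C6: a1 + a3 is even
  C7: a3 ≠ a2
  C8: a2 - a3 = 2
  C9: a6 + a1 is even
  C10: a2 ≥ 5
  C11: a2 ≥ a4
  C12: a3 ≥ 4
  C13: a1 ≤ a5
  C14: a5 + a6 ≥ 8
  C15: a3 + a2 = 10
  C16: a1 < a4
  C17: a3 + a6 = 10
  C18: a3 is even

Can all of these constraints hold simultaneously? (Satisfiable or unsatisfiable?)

The assignment a1 = 2, a2 = 6, a3 = 4, a4 = 5, a5 = 5, a6 = 6 works:
  constraint 5 holds since a2 + a3 = 10.
  constraint 8 holds since a2 - a3 = 2.
The rest check out directly.

Satisfiable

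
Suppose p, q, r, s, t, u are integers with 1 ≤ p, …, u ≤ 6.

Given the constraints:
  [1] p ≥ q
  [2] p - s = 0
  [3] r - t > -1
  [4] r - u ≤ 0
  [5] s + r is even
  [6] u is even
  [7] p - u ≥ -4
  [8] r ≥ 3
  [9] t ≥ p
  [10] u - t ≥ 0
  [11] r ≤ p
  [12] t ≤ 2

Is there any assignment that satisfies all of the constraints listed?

From constraints 8 and 11: p ≥ r and r ≥ 3, so p ≥ 3. From constraints 9 and 12: p ≤ t and t ≤ 2, so p ≤ 2. But 2 < 3, so no value of p works.

Unsatisfiable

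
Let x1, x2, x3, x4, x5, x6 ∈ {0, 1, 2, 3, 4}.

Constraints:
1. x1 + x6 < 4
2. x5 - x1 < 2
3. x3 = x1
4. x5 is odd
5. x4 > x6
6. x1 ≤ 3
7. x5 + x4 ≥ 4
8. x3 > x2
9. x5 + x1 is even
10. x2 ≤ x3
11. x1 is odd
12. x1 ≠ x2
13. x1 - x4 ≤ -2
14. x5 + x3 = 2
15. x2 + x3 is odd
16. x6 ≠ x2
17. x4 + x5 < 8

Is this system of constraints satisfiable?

Take x1 = 1, x2 = 0, x3 = 1, x4 = 4, x5 = 1, x6 = 1. Then constraint 1: x1 + x6 = 2; constraint 2: x5 - x1 = 0, and every other listed constraint is also met.

Satisfiable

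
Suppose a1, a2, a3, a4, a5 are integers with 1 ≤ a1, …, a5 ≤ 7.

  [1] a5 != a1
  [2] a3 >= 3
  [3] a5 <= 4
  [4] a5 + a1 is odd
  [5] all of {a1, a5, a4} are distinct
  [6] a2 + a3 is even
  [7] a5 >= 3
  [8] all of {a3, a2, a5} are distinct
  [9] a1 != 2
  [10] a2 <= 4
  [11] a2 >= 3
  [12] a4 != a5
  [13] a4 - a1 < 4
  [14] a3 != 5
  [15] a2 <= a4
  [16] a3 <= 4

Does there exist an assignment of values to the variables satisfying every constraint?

Unsatisfiable

Constraints 2, 3, 7, 10, 11, and 16 confine each of a3, a2, a5 to the 2 values {3, 4}.
Constraint 8 requires all 3 of them to be distinct, but only 2 values are available — impossible by the pigeonhole principle.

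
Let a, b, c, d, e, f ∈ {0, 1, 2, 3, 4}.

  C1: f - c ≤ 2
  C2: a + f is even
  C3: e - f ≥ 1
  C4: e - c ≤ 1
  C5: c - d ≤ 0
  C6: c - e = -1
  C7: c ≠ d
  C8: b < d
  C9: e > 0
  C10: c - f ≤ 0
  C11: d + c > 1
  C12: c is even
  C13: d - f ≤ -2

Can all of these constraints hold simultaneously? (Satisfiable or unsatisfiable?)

Unsatisfiable

Constraints 3, 4, 5, and 13 give f − d ≥ 2, d − c ≥ 0, c − e ≥ -1, e − f ≥ 1.
Adding all 4 inequalities: the left sides telescope to 0, and the right sides sum to 2 + 0 + (-1) + 1 = 2. So 0 ≥ 2, which is false.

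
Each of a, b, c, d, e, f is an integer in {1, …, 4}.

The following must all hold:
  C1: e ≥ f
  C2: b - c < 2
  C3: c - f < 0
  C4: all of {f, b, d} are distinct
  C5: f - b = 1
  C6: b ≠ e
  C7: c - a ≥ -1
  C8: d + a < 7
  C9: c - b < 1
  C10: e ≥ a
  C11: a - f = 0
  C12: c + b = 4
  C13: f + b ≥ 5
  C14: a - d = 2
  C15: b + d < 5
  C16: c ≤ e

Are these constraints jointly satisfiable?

Satisfiable

One satisfying assignment is a = 3, b = 2, c = 2, d = 1, e = 4, f = 3.
For the less obvious constraints — constraint 2: b - c = 0; constraint 3: c - f = -1; constraint 5: f - b = 1 — and the others hold by inspection.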